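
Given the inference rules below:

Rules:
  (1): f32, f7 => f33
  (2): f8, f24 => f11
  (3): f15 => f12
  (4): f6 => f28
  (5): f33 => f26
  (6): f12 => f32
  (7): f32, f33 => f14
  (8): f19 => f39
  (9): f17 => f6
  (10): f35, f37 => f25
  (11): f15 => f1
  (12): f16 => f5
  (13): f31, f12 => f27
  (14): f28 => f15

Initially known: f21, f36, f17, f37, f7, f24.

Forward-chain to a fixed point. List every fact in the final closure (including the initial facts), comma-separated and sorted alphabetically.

f1, f12, f14, f15, f17, f21, f24, f26, f28, f32, f33, f36, f37, f6, f7

Round 1 fires (9), giving f6.
Round 2 fires (4), giving f28.
Round 3 fires (14), giving f15.
Round 4 fires (3), (11), giving f12, f1.
Round 5 fires (6), giving f32.
Round 6 fires (1), giving f33.
Round 7 fires (5), (7), giving f26, f14.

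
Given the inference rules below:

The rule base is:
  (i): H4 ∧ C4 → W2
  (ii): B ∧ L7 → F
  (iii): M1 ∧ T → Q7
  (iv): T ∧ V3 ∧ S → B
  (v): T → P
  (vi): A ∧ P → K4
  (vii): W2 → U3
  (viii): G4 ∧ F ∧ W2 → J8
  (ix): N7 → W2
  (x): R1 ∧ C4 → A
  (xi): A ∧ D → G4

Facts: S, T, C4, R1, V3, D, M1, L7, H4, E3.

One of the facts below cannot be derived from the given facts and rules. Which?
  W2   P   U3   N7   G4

N7

Round 1: (i) [H4 ∧ C4 → W2]; (iii) [M1 ∧ T → Q7]; (iv) [T ∧ V3 ∧ S → B]; (v) [T → P]; (x) [R1 ∧ C4 → A]. New: W2, Q7, B, P, A.
Round 2: (ii) [B ∧ L7 → F]; (vi) [A ∧ P → K4]; (vii) [W2 → U3]; (xi) [A ∧ D → G4]. New: F, K4, U3, G4.
Round 3: (viii) [G4 ∧ F ∧ W2 → J8]. New: J8.
Derived: G4 (round 2), U3 (round 2), P (round 1), W2 (round 1). N7 never appears in any round.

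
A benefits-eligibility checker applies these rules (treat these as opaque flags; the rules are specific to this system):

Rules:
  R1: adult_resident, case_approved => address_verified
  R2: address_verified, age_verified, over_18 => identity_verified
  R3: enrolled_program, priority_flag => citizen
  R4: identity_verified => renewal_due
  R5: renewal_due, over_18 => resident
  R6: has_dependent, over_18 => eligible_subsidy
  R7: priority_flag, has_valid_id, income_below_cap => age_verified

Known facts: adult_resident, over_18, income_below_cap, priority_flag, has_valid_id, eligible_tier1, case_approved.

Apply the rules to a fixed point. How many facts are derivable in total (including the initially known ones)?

Round 1 fires R1, R7, giving address_verified, age_verified.
Round 2 fires R2, giving identity_verified.
Round 3 fires R4, giving renewal_due.
Round 4 fires R5, giving resident.
Closure: {address_verified, adult_resident, age_verified, case_approved, eligible_tier1, has_valid_id, identity_verified, income_below_cap, over_18, priority_flag, renewal_due, resident} — 12 facts.

12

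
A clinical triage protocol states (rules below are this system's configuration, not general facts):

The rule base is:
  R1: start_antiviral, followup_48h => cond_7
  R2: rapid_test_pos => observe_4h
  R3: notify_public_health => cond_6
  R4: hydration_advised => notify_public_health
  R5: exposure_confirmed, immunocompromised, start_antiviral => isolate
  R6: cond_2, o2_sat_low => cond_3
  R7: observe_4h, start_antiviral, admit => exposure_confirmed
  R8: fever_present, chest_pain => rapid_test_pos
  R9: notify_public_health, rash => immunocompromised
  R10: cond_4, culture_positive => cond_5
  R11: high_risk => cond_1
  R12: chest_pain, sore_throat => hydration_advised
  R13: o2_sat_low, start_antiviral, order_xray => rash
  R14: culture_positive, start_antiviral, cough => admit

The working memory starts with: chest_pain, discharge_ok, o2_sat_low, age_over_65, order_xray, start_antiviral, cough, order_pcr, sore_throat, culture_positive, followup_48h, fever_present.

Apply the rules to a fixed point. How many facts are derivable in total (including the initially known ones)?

23

Round 1 fires R1, R8, R12, R13, R14, giving cond_7, rapid_test_pos, hydration_advised, rash, admit.
Round 2 fires R2, R4, giving observe_4h, notify_public_health.
Round 3 fires R3, R7, R9, giving cond_6, exposure_confirmed, immunocompromised.
Round 4 fires R5, giving isolate.
Closure: {admit, age_over_65, chest_pain, cond_6, cond_7, cough, culture_positive, discharge_ok, exposure_confirmed, fever_present, followup_48h, hydration_advised, immunocompromised, isolate, notify_public_health, o2_sat_low, observe_4h, order_pcr, order_xray, rapid_test_pos, rash, sore_throat, start_antiviral} — 23 facts.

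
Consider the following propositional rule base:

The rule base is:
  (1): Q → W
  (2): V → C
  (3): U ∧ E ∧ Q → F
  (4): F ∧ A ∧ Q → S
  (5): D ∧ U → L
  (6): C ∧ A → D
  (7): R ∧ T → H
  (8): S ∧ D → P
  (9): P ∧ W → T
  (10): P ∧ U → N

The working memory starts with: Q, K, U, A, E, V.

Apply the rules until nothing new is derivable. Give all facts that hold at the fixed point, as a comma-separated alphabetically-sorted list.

A, C, D, E, F, K, L, N, P, Q, S, T, U, V, W

Round 1: (1) [Q → W]; (2) [V → C]; (3) [U ∧ E ∧ Q → F]. New: W, C, F.
Round 2: (4) [F ∧ A ∧ Q → S]; (6) [C ∧ A → D]. New: S, D.
Round 3: (5) [D ∧ U → L]; (8) [S ∧ D → P]. New: L, P.
Round 4: (9) [P ∧ W → T]; (10) [P ∧ U → N]. New: T, N.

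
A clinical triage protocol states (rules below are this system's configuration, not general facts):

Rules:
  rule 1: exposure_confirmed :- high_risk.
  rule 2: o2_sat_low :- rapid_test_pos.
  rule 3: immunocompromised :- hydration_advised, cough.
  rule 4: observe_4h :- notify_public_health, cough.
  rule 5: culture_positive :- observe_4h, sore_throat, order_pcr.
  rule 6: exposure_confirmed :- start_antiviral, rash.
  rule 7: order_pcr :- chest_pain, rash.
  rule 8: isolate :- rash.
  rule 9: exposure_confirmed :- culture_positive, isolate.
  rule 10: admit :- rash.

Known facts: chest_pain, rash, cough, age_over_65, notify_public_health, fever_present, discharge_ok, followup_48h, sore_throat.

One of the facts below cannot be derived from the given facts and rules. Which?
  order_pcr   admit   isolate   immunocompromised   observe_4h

Round 1: rule 4 [observe_4h :- notify_public_health, cough.]; rule 7 [order_pcr :- chest_pain, rash.]; rule 8 [isolate :- rash.]; rule 10 [admit :- rash.]. New: observe_4h, order_pcr, isolate, admit.
Round 2: rule 5 [culture_positive :- observe_4h, sore_throat, order_pcr.]. New: culture_positive.
Round 3: rule 9 [exposure_confirmed :- culture_positive, isolate.]. New: exposure_confirmed.
Derived: observe_4h (round 1), order_pcr (round 1), isolate (round 1), admit (round 1). immunocompromised never appears in any round.

immunocompromised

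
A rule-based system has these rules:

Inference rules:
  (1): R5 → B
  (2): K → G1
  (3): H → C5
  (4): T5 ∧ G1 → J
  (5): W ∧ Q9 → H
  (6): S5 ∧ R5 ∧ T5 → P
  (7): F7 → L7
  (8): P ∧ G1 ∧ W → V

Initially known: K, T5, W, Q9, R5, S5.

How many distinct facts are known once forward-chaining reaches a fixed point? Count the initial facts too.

Round 1: (1) [R5 → B]; (2) [K → G1]; (5) [W ∧ Q9 → H]; (6) [S5 ∧ R5 ∧ T5 → P]. Adds B, G1, H, P.
Round 2: (3) [H → C5]; (4) [T5 ∧ G1 → J]; (8) [P ∧ G1 ∧ W → V]. Adds C5, J, V.
Closure: {B, C5, G1, H, J, K, P, Q9, R5, S5, T5, V, W} — 13 facts.

13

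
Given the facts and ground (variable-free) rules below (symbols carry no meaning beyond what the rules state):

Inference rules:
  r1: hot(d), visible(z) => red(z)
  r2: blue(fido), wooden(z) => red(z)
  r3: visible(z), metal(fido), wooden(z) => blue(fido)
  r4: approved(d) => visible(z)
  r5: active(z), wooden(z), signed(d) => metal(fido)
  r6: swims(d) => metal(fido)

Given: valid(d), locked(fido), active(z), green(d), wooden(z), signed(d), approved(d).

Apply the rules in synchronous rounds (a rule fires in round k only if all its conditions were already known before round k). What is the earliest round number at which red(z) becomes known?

Round 1: r4 [approved(d) => visible(z)]; r5 [active(z), wooden(z), signed(d) => metal(fido)]. Adds visible(z), metal(fido).
Round 2: r3 [visible(z), metal(fido), wooden(z) => blue(fido)]. Adds blue(fido).
Round 3: r2 [blue(fido), wooden(z) => red(z)]. Adds red(z).
red(z) first appears in round 3.

3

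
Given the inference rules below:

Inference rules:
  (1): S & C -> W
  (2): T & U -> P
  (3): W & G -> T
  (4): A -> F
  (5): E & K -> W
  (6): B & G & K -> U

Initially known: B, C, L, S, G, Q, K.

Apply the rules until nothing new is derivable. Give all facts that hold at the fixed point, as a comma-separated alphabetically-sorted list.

Round 1 fires (1), (6), giving W, U.
Round 2 fires (3), giving T.
Round 3 fires (2), giving P.

B, C, G, K, L, P, Q, S, T, U, W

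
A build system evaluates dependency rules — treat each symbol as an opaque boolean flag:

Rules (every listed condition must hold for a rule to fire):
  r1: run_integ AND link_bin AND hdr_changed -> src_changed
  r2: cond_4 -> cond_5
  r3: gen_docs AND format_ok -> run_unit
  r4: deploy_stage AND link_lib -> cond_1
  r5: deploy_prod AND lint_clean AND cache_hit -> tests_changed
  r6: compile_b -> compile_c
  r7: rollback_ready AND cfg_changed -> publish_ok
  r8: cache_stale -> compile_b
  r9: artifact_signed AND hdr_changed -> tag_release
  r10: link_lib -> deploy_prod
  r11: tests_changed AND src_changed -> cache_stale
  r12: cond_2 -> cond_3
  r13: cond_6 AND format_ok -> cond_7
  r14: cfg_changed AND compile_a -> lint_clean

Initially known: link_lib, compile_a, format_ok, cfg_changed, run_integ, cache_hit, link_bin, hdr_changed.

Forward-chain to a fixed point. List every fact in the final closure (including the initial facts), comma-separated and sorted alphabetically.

Round 1 — r1, r10, r14, derive src_changed, deploy_prod, lint_clean.
Round 2 — r5, derive tests_changed.
Round 3 — r11, derive cache_stale.
Round 4 — r8, derive compile_b.
Round 5 — r6, derive compile_c.

cache_hit, cache_stale, cfg_changed, compile_a, compile_b, compile_c, deploy_prod, format_ok, hdr_changed, link_bin, link_lib, lint_clean, run_integ, src_changed, tests_changed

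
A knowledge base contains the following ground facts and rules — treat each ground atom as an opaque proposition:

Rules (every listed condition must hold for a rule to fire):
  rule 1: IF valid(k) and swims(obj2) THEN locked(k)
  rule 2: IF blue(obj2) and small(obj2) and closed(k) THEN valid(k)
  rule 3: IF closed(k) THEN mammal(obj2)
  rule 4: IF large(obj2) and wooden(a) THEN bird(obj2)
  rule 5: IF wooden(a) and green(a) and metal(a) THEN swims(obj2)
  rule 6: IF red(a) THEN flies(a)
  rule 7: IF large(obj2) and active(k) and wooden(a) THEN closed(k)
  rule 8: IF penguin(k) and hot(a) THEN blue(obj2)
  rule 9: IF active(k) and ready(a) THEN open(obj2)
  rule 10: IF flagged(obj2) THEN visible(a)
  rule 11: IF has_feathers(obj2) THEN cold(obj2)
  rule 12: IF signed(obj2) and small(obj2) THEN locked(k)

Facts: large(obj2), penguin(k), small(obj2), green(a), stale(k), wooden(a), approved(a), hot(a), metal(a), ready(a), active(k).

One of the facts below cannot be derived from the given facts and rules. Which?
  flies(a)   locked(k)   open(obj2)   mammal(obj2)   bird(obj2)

flies(a)

Round 1: rule 4 [IF large(obj2) and wooden(a) THEN bird(obj2)]; rule 5 [IF wooden(a) and green(a) and metal(a) THEN swims(obj2)]; rule 7 [IF large(obj2) and active(k) and wooden(a) THEN closed(k)]; rule 8 [IF penguin(k) and hot(a) THEN blue(obj2)]; rule 9 [IF active(k) and ready(a) THEN open(obj2)]. New: bird(obj2), swims(obj2), closed(k), blue(obj2), open(obj2).
Round 2: rule 2 [IF blue(obj2) and small(obj2) and closed(k) THEN valid(k)]; rule 3 [IF closed(k) THEN mammal(obj2)]. New: valid(k), mammal(obj2).
Round 3: rule 1 [IF valid(k) and swims(obj2) THEN locked(k)]. New: locked(k).
Derived: locked(k) (round 3), mammal(obj2) (round 2), open(obj2) (round 1), bird(obj2) (round 1). flies(a) never appears in any round.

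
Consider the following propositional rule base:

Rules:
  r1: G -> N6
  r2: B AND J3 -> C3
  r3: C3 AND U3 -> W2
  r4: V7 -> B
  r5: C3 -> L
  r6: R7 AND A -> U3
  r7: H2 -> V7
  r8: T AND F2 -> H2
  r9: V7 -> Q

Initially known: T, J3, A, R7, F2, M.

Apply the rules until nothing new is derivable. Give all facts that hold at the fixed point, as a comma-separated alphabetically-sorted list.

[1] r6 [R7 AND A -> U3]; r8 [T AND F2 -> H2]. ⇒ new: U3, H2.
[2] r7 [H2 -> V7]. ⇒ new: V7.
[3] r4 [V7 -> B]; r9 [V7 -> Q]. ⇒ new: B, Q.
[4] r2 [B AND J3 -> C3]. ⇒ new: C3.
[5] r3 [C3 AND U3 -> W2]; r5 [C3 -> L]. ⇒ new: W2, L.

A, B, C3, F2, H2, J3, L, M, Q, R7, T, U3, V7, W2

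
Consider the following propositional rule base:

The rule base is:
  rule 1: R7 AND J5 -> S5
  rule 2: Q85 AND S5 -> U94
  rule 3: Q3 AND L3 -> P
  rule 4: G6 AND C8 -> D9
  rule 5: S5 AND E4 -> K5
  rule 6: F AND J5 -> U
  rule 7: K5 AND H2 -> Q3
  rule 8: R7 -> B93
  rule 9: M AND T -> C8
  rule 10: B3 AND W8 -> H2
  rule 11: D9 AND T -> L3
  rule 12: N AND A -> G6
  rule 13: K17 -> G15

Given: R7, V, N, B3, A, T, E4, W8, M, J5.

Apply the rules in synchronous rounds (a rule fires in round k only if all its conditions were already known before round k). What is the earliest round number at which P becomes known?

Round 1 — rule 1, rule 8, rule 9, rule 10, rule 12, derive S5, B93, C8, H2, G6.
Round 2 — rule 4, rule 5, derive D9, K5.
Round 3 — rule 7, rule 11, derive Q3, L3.
Round 4 — rule 3, derive P.
P first appears in round 4.

4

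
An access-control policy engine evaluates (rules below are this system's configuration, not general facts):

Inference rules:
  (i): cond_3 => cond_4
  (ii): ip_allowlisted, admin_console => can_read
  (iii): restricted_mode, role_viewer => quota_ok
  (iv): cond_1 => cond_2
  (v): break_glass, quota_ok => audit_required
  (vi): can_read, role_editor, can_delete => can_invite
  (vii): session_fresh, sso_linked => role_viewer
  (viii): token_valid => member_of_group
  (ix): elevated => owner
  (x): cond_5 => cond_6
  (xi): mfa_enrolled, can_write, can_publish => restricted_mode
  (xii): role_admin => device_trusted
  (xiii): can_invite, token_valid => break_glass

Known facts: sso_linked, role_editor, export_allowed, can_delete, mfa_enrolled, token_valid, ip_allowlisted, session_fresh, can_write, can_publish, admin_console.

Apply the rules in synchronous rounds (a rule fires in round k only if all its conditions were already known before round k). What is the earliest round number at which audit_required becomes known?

4

Round 1: (ii) [ip_allowlisted, admin_console => can_read]; (vii) [session_fresh, sso_linked => role_viewer]; (viii) [token_valid => member_of_group]; (xi) [mfa_enrolled, can_write, can_publish => restricted_mode]. New: can_read, role_viewer, member_of_group, restricted_mode.
Round 2: (iii) [restricted_mode, role_viewer => quota_ok]; (vi) [can_read, role_editor, can_delete => can_invite]. New: quota_ok, can_invite.
Round 3: (xiii) [can_invite, token_valid => break_glass]. New: break_glass.
Round 4: (v) [break_glass, quota_ok => audit_required]. New: audit_required.
audit_required first appears in round 4.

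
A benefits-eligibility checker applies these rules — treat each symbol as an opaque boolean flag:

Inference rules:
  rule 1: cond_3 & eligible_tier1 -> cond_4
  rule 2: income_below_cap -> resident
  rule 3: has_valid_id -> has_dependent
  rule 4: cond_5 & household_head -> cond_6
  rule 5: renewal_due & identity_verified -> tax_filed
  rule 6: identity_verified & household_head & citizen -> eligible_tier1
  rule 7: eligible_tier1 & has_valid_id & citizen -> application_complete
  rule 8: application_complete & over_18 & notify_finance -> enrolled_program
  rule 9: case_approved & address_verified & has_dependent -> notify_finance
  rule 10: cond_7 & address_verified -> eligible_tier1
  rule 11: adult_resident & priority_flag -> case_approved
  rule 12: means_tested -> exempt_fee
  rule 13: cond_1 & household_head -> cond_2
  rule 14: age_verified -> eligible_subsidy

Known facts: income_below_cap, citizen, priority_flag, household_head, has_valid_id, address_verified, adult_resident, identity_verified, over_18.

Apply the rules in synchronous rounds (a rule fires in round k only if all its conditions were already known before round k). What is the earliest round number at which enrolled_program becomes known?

Round 1: rule 2 [income_below_cap -> resident]; rule 3 [has_valid_id -> has_dependent]; rule 6 [identity_verified & household_head & citizen -> eligible_tier1]; rule 11 [adult_resident & priority_flag -> case_approved]. New: resident, has_dependent, eligible_tier1, case_approved.
Round 2: rule 7 [eligible_tier1 & has_valid_id & citizen -> application_complete]; rule 9 [case_approved & address_verified & has_dependent -> notify_finance]. New: application_complete, notify_finance.
Round 3: rule 8 [application_complete & over_18 & notify_finance -> enrolled_program]. New: enrolled_program.
enrolled_program first appears in round 3.

3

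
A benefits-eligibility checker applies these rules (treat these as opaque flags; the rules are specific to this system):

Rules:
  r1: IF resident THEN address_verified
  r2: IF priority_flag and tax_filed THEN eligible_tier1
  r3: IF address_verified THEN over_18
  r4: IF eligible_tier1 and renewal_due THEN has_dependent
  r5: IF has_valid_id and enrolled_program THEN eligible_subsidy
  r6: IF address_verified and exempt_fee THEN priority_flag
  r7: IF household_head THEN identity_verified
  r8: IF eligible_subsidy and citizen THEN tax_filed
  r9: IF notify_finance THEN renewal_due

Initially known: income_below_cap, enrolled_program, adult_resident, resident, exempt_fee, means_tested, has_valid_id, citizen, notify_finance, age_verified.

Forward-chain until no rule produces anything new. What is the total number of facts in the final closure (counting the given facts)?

18

Round 1: r1 [IF resident THEN address_verified]; r5 [IF has_valid_id and enrolled_program THEN eligible_subsidy]; r9 [IF notify_finance THEN renewal_due]. New: address_verified, eligible_subsidy, renewal_due.
Round 2: r3 [IF address_verified THEN over_18]; r6 [IF address_verified and exempt_fee THEN priority_flag]; r8 [IF eligible_subsidy and citizen THEN tax_filed]. New: over_18, priority_flag, tax_filed.
Round 3: r2 [IF priority_flag and tax_filed THEN eligible_tier1]. New: eligible_tier1.
Round 4: r4 [IF eligible_tier1 and renewal_due THEN has_dependent]. New: has_dependent.
Closure: {address_verified, adult_resident, age_verified, citizen, eligible_subsidy, eligible_tier1, enrolled_program, exempt_fee, has_dependent, has_valid_id, income_below_cap, means_tested, notify_finance, over_18, priority_flag, renewal_due, resident, tax_filed} — 18 facts.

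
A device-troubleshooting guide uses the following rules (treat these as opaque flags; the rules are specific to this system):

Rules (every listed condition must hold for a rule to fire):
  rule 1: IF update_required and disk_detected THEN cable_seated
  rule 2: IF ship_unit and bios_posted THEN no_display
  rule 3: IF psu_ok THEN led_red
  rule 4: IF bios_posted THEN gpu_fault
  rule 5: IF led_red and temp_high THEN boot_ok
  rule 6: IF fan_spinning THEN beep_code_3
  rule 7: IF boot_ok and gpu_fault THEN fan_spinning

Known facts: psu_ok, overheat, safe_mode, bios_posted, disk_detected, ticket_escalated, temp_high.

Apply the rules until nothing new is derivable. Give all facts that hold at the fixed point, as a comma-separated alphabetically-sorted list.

Round 1 — rule 3, rule 4, derive led_red, gpu_fault.
Round 2 — rule 5, derive boot_ok.
Round 3 — rule 7, derive fan_spinning.
Round 4 — rule 6, derive beep_code_3.

beep_code_3, bios_posted, boot_ok, disk_detected, fan_spinning, gpu_fault, led_red, overheat, psu_ok, safe_mode, temp_high, ticket_escalated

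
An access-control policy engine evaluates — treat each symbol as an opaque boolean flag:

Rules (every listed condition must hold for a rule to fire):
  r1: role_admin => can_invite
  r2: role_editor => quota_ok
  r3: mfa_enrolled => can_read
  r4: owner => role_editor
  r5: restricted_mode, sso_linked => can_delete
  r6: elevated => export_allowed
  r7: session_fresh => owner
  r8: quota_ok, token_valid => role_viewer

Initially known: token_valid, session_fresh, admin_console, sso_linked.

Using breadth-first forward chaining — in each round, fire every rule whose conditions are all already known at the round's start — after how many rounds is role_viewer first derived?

Round 1: r7 [session_fresh => owner]. Adds owner.
Round 2: r4 [owner => role_editor]. Adds role_editor.
Round 3: r2 [role_editor => quota_ok]. Adds quota_ok.
Round 4: r8 [quota_ok, token_valid => role_viewer]. Adds role_viewer.
role_viewer first appears in round 4.

4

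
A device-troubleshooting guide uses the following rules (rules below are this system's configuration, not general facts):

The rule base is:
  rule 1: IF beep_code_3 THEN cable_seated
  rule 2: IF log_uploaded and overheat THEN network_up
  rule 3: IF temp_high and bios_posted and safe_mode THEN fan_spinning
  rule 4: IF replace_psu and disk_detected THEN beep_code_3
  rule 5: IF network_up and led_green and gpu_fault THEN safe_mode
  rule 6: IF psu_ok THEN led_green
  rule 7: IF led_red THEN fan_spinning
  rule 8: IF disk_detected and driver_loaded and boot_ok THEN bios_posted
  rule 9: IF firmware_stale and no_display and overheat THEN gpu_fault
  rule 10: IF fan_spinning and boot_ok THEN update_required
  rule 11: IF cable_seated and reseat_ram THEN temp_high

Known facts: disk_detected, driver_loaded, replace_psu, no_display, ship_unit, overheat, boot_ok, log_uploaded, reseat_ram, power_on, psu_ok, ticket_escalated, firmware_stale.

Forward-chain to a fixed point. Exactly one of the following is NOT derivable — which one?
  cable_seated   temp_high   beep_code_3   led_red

Round 1 fires rule 2, rule 4, rule 6, rule 8, rule 9, giving network_up, beep_code_3, led_green, bios_posted, gpu_fault.
Round 2 fires rule 1, rule 5, giving cable_seated, safe_mode.
Round 3 fires rule 11, giving temp_high.
Round 4 fires rule 3, giving fan_spinning.
Round 5 fires rule 10, giving update_required.
Derived: beep_code_3 (round 1), temp_high (round 3), cable_seated (round 2). led_red never appears in any round.

led_red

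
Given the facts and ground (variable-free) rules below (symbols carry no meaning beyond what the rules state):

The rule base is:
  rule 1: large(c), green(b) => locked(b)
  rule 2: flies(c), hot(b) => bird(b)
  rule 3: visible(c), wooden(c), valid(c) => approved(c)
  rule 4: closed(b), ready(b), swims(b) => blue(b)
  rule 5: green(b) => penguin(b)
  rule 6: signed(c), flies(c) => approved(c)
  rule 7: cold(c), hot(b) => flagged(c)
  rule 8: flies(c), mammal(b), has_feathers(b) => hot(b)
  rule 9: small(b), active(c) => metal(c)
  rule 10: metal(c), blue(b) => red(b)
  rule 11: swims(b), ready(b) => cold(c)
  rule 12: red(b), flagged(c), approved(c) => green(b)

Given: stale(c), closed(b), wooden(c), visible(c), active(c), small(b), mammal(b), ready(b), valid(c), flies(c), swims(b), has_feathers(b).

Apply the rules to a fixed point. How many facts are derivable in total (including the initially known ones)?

Round 1: rule 3 [visible(c), wooden(c), valid(c) => approved(c)]; rule 4 [closed(b), ready(b), swims(b) => blue(b)]; rule 8 [flies(c), mammal(b), has_feathers(b) => hot(b)]; rule 9 [small(b), active(c) => metal(c)]; rule 11 [swims(b), ready(b) => cold(c)]. Adds approved(c), blue(b), hot(b), metal(c), cold(c).
Round 2: rule 2 [flies(c), hot(b) => bird(b)]; rule 7 [cold(c), hot(b) => flagged(c)]; rule 10 [metal(c), blue(b) => red(b)]. Adds bird(b), flagged(c), red(b).
Round 3: rule 12 [red(b), flagged(c), approved(c) => green(b)]. Adds green(b).
Round 4: rule 5 [green(b) => penguin(b)]. Adds penguin(b).
Closure: {active(c), approved(c), bird(b), blue(b), closed(b), cold(c), flagged(c), flies(c), green(b), has_feathers(b), hot(b), mammal(b), metal(c), penguin(b), ready(b), red(b), small(b), stale(c), swims(b), valid(c), visible(c), wooden(c)} — 22 facts.

22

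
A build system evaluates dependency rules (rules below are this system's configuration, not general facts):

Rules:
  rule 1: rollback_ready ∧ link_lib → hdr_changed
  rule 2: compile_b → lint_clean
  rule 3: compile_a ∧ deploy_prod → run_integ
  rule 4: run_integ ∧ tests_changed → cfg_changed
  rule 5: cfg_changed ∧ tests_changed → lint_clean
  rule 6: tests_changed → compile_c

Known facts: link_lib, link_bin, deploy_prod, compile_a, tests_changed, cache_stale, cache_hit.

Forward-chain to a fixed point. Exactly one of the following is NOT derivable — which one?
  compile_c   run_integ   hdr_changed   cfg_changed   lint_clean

Round 1 fires rule 3, rule 6, giving run_integ, compile_c.
Round 2 fires rule 4, giving cfg_changed.
Round 3 fires rule 5, giving lint_clean.
Derived: compile_c (round 1), cfg_changed (round 2), lint_clean (round 3), run_integ (round 1). hdr_changed never appears in any round.

hdr_changed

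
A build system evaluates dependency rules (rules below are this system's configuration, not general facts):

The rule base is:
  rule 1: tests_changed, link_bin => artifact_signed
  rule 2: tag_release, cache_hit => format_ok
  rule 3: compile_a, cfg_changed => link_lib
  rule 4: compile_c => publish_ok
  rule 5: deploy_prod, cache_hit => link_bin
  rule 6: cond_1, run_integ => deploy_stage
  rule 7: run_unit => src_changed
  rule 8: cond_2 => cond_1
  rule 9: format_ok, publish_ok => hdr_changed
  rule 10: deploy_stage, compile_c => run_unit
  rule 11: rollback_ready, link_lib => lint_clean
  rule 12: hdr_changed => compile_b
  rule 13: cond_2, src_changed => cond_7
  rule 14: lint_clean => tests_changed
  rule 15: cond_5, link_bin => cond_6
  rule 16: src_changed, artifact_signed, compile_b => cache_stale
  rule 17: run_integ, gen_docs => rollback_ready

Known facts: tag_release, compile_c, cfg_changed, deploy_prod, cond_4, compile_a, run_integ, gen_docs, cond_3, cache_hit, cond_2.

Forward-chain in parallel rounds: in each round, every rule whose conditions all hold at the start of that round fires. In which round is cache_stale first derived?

5

Round 1 — rule 2, rule 3, rule 4, rule 5, rule 8, rule 17, derive format_ok, link_lib, publish_ok, link_bin, cond_1, rollback_ready.
Round 2 — rule 6, rule 9, rule 11, derive deploy_stage, hdr_changed, lint_clean.
Round 3 — rule 10, rule 12, rule 14, derive run_unit, compile_b, tests_changed.
Round 4 — rule 1, rule 7, derive artifact_signed, src_changed.
Round 5 — rule 13, rule 16, derive cond_7, cache_stale.
cache_stale first appears in round 5.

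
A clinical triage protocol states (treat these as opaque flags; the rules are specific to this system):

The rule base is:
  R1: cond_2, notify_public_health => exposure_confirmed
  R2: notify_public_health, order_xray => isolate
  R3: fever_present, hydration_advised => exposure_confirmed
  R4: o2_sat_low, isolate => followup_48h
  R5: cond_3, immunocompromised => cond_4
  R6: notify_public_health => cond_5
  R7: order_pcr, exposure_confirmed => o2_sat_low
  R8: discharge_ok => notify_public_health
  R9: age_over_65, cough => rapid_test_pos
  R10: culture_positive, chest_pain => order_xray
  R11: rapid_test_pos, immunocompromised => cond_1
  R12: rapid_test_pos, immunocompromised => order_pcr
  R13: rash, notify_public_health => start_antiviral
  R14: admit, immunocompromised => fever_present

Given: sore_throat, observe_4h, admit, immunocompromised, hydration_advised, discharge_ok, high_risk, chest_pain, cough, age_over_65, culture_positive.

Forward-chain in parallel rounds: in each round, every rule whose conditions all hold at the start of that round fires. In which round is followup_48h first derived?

4

[1] R8 [discharge_ok => notify_public_health]; R9 [age_over_65, cough => rapid_test_pos]; R10 [culture_positive, chest_pain => order_xray]; R14 [admit, immunocompromised => fever_present]. ⇒ new: notify_public_health, rapid_test_pos, order_xray, fever_present.
[2] R2 [notify_public_health, order_xray => isolate]; R3 [fever_present, hydration_advised => exposure_confirmed]; R6 [notify_public_health => cond_5]; R11 [rapid_test_pos, immunocompromised => cond_1]; R12 [rapid_test_pos, immunocompromised => order_pcr]. ⇒ new: isolate, exposure_confirmed, cond_5, cond_1, order_pcr.
[3] R7 [order_pcr, exposure_confirmed => o2_sat_low]. ⇒ new: o2_sat_low.
[4] R4 [o2_sat_low, isolate => followup_48h]. ⇒ new: followup_48h.
followup_48h first appears in round 4.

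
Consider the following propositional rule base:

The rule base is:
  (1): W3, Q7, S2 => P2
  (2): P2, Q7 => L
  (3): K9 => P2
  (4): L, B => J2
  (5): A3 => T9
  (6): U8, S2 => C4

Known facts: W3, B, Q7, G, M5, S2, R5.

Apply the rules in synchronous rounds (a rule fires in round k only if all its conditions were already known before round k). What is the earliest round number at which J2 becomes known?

3

Round 1 fires (1), giving P2.
Round 2 fires (2), giving L.
Round 3 fires (4), giving J2.
J2 first appears in round 3.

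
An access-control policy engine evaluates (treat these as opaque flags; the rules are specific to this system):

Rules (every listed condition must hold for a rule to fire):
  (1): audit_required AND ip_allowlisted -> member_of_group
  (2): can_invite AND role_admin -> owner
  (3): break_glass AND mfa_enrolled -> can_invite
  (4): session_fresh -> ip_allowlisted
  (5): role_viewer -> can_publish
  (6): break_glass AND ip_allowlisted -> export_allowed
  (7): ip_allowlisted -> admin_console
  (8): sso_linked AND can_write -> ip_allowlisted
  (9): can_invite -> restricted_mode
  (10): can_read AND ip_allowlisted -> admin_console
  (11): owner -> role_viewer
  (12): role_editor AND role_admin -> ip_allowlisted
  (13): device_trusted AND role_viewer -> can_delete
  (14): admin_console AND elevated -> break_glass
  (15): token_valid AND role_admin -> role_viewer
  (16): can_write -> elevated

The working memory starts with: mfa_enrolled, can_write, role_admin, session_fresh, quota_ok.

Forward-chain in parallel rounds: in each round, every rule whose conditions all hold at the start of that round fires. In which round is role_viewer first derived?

[1] (4) [session_fresh -> ip_allowlisted]; (16) [can_write -> elevated]. ⇒ new: ip_allowlisted, elevated.
[2] (7) [ip_allowlisted -> admin_console]. ⇒ new: admin_console.
[3] (14) [admin_console AND elevated -> break_glass]. ⇒ new: break_glass.
[4] (3) [break_glass AND mfa_enrolled -> can_invite]; (6) [break_glass AND ip_allowlisted -> export_allowed]. ⇒ new: can_invite, export_allowed.
[5] (2) [can_invite AND role_admin -> owner]; (9) [can_invite -> restricted_mode]. ⇒ new: owner, restricted_mode.
[6] (11) [owner -> role_viewer]. ⇒ new: role_viewer.
role_viewer first appears in round 6.

6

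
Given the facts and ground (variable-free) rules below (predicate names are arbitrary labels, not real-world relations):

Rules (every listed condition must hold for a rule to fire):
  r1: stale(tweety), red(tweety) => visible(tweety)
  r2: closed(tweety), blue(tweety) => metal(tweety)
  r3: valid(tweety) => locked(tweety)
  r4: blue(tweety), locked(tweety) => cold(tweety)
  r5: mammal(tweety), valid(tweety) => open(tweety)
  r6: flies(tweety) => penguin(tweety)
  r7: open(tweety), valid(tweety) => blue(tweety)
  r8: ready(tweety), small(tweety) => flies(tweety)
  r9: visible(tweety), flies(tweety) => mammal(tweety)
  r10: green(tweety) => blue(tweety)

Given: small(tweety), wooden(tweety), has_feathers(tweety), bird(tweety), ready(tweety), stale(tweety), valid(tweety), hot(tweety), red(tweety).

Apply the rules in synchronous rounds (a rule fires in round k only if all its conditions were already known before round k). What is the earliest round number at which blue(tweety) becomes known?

4

[1] r1 [stale(tweety), red(tweety) => visible(tweety)]; r3 [valid(tweety) => locked(tweety)]; r8 [ready(tweety), small(tweety) => flies(tweety)]. ⇒ new: visible(tweety), locked(tweety), flies(tweety).
[2] r6 [flies(tweety) => penguin(tweety)]; r9 [visible(tweety), flies(tweety) => mammal(tweety)]. ⇒ new: penguin(tweety), mammal(tweety).
[3] r5 [mammal(tweety), valid(tweety) => open(tweety)]. ⇒ new: open(tweety).
[4] r7 [open(tweety), valid(tweety) => blue(tweety)]. ⇒ new: blue(tweety).
blue(tweety) first appears in round 4.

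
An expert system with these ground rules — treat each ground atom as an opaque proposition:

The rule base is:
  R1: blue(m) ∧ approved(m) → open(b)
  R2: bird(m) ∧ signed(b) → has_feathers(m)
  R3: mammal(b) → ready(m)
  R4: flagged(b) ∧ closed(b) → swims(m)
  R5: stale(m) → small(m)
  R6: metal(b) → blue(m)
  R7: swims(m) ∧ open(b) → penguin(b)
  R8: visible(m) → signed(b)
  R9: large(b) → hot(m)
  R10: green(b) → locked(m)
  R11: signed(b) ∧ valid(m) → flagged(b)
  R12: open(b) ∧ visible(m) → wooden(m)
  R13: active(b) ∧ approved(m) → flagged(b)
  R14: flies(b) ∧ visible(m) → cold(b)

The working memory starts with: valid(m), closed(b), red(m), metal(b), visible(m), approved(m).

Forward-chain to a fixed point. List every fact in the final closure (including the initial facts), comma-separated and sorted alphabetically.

approved(m), blue(m), closed(b), flagged(b), metal(b), open(b), penguin(b), red(m), signed(b), swims(m), valid(m), visible(m), wooden(m)

Round 1: R6 [metal(b) → blue(m)]; R8 [visible(m) → signed(b)]. Adds blue(m), signed(b).
Round 2: R1 [blue(m) ∧ approved(m) → open(b)]; R11 [signed(b) ∧ valid(m) → flagged(b)]. Adds open(b), flagged(b).
Round 3: R4 [flagged(b) ∧ closed(b) → swims(m)]; R12 [open(b) ∧ visible(m) → wooden(m)]. Adds swims(m), wooden(m).
Round 4: R7 [swims(m) ∧ open(b) → penguin(b)]. Adds penguin(b).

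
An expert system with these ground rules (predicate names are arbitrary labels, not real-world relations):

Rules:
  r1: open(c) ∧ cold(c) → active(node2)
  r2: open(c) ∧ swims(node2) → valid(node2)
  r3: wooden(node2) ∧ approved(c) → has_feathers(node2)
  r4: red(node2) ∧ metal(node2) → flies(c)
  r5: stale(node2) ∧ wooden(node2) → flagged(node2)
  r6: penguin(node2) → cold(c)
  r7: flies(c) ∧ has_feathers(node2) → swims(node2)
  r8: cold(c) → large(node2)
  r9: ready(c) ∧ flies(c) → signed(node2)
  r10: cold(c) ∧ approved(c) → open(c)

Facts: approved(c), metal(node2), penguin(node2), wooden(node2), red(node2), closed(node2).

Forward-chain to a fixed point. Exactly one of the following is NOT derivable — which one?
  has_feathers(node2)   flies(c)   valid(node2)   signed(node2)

Round 1 fires r3, r4, r6, giving has_feathers(node2), flies(c), cold(c).
Round 2 fires r7, r8, r10, giving swims(node2), large(node2), open(c).
Round 3 fires r1, r2, giving active(node2), valid(node2).
Derived: has_feathers(node2) (round 1), flies(c) (round 1), valid(node2) (round 3). signed(node2) never appears in any round.

signed(node2)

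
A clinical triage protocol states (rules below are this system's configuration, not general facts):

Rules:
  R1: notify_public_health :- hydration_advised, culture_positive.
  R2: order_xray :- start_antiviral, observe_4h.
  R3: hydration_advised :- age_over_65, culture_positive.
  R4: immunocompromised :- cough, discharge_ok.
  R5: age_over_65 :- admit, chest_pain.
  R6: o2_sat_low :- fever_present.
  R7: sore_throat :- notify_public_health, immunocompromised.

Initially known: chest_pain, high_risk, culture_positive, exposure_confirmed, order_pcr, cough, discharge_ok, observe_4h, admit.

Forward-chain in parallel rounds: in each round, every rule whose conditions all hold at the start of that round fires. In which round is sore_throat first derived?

4

[1] R4 [immunocompromised :- cough, discharge_ok.]; R5 [age_over_65 :- admit, chest_pain.]. ⇒ new: immunocompromised, age_over_65.
[2] R3 [hydration_advised :- age_over_65, culture_positive.]. ⇒ new: hydration_advised.
[3] R1 [notify_public_health :- hydration_advised, culture_positive.]. ⇒ new: notify_public_health.
[4] R7 [sore_throat :- notify_public_health, immunocompromised.]. ⇒ new: sore_throat.
sore_throat first appears in round 4.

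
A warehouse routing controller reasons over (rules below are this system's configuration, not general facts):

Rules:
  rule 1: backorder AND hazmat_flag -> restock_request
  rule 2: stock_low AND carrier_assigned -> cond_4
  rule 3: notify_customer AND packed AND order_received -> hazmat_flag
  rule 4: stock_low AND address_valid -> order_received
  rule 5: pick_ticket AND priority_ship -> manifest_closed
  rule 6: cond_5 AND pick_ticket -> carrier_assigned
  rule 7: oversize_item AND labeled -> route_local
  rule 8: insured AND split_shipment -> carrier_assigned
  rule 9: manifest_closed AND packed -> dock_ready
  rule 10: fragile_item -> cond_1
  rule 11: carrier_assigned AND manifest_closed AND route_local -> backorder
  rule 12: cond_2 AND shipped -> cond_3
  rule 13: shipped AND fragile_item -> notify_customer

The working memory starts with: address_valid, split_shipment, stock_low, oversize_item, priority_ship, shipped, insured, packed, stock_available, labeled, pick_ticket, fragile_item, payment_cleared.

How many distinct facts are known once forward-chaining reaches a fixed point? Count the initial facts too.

Round 1 fires rule 4, rule 5, rule 7, rule 8, rule 10, rule 13, giving order_received, manifest_closed, route_local, carrier_assigned, cond_1, notify_customer.
Round 2 fires rule 2, rule 3, rule 9, rule 11, giving cond_4, hazmat_flag, dock_ready, backorder.
Round 3 fires rule 1, giving restock_request.
Closure: {address_valid, backorder, carrier_assigned, cond_1, cond_4, dock_ready, fragile_item, hazmat_flag, insured, labeled, manifest_closed, notify_customer, order_received, oversize_item, packed, payment_cleared, pick_ticket, priority_ship, restock_request, route_local, shipped, split_shipment, stock_available, stock_low} — 24 facts.

24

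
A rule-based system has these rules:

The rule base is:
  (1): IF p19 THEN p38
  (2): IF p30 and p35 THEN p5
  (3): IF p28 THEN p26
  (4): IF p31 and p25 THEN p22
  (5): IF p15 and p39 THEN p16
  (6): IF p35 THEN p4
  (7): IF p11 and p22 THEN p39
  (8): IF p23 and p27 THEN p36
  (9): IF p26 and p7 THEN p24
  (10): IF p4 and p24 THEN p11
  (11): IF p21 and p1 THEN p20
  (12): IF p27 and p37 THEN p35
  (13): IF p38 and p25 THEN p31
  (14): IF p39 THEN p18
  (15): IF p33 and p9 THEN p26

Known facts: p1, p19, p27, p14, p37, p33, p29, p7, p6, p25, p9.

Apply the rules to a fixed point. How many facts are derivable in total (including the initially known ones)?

Round 1: (1) [IF p19 THEN p38]; (12) [IF p27 and p37 THEN p35]; (15) [IF p33 and p9 THEN p26]. Adds p38, p35, p26.
Round 2: (6) [IF p35 THEN p4]; (9) [IF p26 and p7 THEN p24]; (13) [IF p38 and p25 THEN p31]. Adds p4, p24, p31.
Round 3: (4) [IF p31 and p25 THEN p22]; (10) [IF p4 and p24 THEN p11]. Adds p22, p11.
Round 4: (7) [IF p11 and p22 THEN p39]. Adds p39.
Round 5: (14) [IF p39 THEN p18]. Adds p18.
Closure: {p1, p11, p14, p18, p19, p22, p24, p25, p26, p27, p29, p31, p33, p35, p37, p38, p39, p4, p6, p7, p9} — 21 facts.

21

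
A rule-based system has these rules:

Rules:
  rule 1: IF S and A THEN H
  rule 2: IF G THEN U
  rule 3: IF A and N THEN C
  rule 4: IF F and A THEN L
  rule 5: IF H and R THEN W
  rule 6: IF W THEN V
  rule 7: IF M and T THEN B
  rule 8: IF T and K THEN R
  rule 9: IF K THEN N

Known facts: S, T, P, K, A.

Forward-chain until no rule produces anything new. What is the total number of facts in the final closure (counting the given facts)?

Round 1: rule 1 [IF S and A THEN H]; rule 8 [IF T and K THEN R]; rule 9 [IF K THEN N]. Adds H, R, N.
Round 2: rule 3 [IF A and N THEN C]; rule 5 [IF H and R THEN W]. Adds C, W.
Round 3: rule 6 [IF W THEN V]. Adds V.
Closure: {A, C, H, K, N, P, R, S, T, V, W} — 11 facts.

11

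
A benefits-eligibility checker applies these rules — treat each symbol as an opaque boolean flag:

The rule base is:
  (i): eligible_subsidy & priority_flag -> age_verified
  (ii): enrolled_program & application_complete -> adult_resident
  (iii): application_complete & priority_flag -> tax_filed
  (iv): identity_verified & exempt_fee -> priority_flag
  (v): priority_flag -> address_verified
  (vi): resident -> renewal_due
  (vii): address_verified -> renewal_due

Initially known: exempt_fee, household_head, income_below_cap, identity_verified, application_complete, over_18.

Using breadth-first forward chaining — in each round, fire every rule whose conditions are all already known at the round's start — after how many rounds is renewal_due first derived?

3

[1] (iv) [identity_verified & exempt_fee -> priority_flag]. ⇒ new: priority_flag.
[2] (iii) [application_complete & priority_flag -> tax_filed]; (v) [priority_flag -> address_verified]. ⇒ new: tax_filed, address_verified.
[3] (vii) [address_verified -> renewal_due]. ⇒ new: renewal_due.
renewal_due first appears in round 3.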